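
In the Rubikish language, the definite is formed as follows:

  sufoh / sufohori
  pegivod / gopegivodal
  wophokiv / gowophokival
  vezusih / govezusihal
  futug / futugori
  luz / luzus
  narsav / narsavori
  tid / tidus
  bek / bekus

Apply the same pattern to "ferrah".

ferrahori

narsav and wophokiv both end in -v yet inflect differently (narsavori, gowophokival), so the final letter is not what conditions the rule; the number of vowels is.
"ferrah" has 2 vowels. The stems with 2 vowels (narsav → narsavori, futug → futugori, sufoh → sufohori) add -ori.
So ferrah → ferrahori.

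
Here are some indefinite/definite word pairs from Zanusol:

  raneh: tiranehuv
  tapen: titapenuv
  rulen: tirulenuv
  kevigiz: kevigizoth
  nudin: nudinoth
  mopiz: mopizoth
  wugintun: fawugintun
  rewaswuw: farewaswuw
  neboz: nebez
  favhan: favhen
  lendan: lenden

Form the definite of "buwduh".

tapen and nudin both end in -n yet inflect differently (titapenuv, nudinoth), so the final letter is not what conditions the rule; the last vowel is.
"buwduh" has last vowel 'u'. The stems whose last vowel is 'u' (wugintun → fawugintun, rewaswuw → farewaswuw) add the prefix fa-.
So buwduh → fabuwduh.

fabuwduh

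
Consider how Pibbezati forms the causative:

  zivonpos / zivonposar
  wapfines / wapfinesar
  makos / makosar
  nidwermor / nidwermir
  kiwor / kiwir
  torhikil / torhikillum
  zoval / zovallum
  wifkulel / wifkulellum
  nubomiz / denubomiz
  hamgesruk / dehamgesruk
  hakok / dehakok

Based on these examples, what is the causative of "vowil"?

"vowil" ends in -l. The stems ending in -l (torhikil → torhikillum, zoval → zovallum, wifkulel → wifkulellum) double the final consonant and add -um.
So vowil → vowillum.

vowillum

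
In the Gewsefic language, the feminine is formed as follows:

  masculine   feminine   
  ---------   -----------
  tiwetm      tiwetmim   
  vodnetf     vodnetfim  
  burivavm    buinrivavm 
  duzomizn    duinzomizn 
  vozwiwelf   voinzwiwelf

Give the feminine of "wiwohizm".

"wiwohizm" has second-to-last letter 'z'. The one such stem in the data (duzomizn → duinzomizn) inserts -in- after the first vowel (as do burivavm, vozwiwelf), so the same rule applies.
The other pattern: stems whose second-to-last letter is 't' add -im.
So wiwohizm → wiinwohizm.

wiinwohizm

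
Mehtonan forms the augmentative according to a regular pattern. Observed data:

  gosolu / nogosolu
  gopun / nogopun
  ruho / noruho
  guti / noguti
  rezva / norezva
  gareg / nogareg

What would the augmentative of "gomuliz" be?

Every pair shown (gosolu → nogosolu, gopun → nogopun, ruho → noruho, …) follows the same rule: add the prefix no-.
So gomuliz → nogomuliz.

nogomuliz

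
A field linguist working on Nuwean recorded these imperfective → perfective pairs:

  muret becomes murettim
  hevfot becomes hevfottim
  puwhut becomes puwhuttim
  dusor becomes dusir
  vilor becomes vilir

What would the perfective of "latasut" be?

hevfot and dusor both have last vowel 'o' yet inflect differently (hevfottim, dusir), so the last vowel is not what conditions the rule; the final letter is.
"latasut" ends in -t. The stems ending in -t (muret → murettim, hevfot → hevfottim, puwhut → puwhuttim) double the final consonant and add -im.
The other pattern: stems ending in -r change the last vowel to 'i'.
So latasut → latasuttim.

latasuttim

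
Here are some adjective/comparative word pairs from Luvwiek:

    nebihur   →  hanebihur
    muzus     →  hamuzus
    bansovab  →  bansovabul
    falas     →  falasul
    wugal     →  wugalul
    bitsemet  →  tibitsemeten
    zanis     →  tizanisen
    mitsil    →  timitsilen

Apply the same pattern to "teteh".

titetehen

muzus and falas both end in -s yet inflect differently (hamuzus, falasul), so the final letter is not what conditions the rule; the last vowel is.
"teteh" has last vowel 'e'. The one such stem in the data (bitsemet → tibitsemeten) adds ti- … -en around the stem, so the same rule applies.
The other patterns: stems whose last vowel is 'u' add the prefix ha-; stems whose last vowel is 'a' add -ul.
So teteh → titetehen.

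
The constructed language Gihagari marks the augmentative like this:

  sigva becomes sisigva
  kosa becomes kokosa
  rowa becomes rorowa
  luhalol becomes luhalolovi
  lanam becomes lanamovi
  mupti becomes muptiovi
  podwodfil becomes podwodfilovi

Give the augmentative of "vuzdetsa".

vuvuzdetsa

"vuzdetsa" ends in -a. The stems ending in -a (sigva → sisigva, kosa → kokosa, rowa → rorowa) repeat the first consonant+vowel as a prefix.
The other pattern: stems ending in -i, -l or -m add -ovi.
So vuzdetsa → vuvuzdetsa.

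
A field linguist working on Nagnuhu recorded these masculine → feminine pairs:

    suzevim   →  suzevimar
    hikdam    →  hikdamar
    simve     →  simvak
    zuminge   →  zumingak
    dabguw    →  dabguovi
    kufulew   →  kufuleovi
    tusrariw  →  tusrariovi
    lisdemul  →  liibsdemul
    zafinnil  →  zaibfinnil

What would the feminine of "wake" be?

wakak

simve and kufulew both have last vowel 'e' yet inflect differently (simvak, kufuleovi), so the last vowel is not what conditions the rule; the final letter is.
"wake" ends in -e. The stems ending in -e (simve → simvak, zuminge → zumingak) drop the final letter and add -ak.
So wake → wakak.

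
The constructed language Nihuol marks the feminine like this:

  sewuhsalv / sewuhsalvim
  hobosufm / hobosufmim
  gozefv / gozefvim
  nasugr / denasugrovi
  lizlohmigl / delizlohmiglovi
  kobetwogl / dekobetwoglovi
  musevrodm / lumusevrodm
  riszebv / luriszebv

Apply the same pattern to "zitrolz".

zitrolzim

hobosufm and musevrodm both end in -m yet inflect differently (hobosufmim, lumusevrodm), so the final letter is not what conditions the rule; the second-to-last letter is.
"zitrolz" has second-to-last letter 'l'. The one such stem in the data (sewuhsalv → sewuhsalvim) adds -im, so the same rule applies.
The other patterns: stems whose second-to-last letter is 'g' add de- … -ovi around the stem; stems whose second-to-last letter is 'b' or 'd' add the prefix lu-.
So zitrolz → zitrolzim.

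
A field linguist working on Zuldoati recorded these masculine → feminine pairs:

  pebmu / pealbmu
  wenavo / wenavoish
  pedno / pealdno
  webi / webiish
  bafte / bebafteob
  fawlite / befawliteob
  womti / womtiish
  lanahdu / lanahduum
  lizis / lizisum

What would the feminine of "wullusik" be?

pedno and wenavo both end in -o yet inflect differently (pealdno, wenavoish), so the final letter is not what conditions the rule; the first letter is.
"wullusik" begins with w-. The stems beginning with w- (wenavo → wenavoish, womti → womtiish, webi → webiish) add -ish.
The other patterns: stems beginning with p- insert -al- after the first vowel; stems beginning with l- add -um; stems beginning with b- or f- add be- … -ob around the stem.
So wullusik → wullusikish.

wullusikish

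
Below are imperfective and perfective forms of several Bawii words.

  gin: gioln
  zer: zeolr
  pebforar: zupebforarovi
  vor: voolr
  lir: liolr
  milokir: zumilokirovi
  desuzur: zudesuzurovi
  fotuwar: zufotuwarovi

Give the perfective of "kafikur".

milokir and lir both end in -r yet inflect differently (zumilokirovi, liolr), so the final letter is not what conditions the rule; the number of vowels is.
"kafikur" has 3 vowels. The stems with 3 vowels (milokir → zumilokirovi, fotuwar → zufotuwarovi, pebforar → zupebforarovi) add zu- … -ovi around the stem.
The other pattern: stems with 1 vowel insert -ol- after the first vowel.
So kafikur → zukafikurovi.

zukafikurovi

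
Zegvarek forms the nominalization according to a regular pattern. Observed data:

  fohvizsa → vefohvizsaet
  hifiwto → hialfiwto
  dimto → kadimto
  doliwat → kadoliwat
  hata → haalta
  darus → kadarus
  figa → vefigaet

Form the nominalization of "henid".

dimto and hifiwto both end in -o yet inflect differently (kadimto, hialfiwto), so the final letter is not what conditions the rule; the first letter is.
"henid" begins with h-. The stems beginning with h- (hata → haalta, hifiwto → hialfiwto) insert -al- after the first vowel.
The other patterns: stems beginning with d- add the prefix ka-; stems beginning with f- add ve- … -et around the stem.
So henid → healnid.

healnid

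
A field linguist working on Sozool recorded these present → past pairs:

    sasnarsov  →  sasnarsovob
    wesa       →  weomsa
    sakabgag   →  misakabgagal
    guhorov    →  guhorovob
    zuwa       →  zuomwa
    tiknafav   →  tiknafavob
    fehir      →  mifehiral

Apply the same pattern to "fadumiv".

tiknafav and wesa both have last vowel 'a' yet inflect differently (tiknafavob, weomsa), so the last vowel is not what conditions the rule; the final letter is.
"fadumiv" ends in -v. The stems ending in -v (tiknafav → tiknafavob, sasnarsov → sasnarsovob, guhorov → guhorovob) add -ob.
The other patterns: stems ending in -a insert -om- after the first vowel; stems ending in -g or -r add mi- … -al around the stem.
So fadumiv → fadumivob.

fadumivob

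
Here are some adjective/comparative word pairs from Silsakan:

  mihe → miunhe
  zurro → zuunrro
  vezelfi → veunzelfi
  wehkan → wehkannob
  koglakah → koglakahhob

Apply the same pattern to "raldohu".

"raldohu" ends in a vowel. The stems ending in a vowel (mihe → miunhe, zurro → zuunrro, vezelfi → veunzelfi) insert -un- after the first vowel.
So raldohu → raunldohu.

raunldohu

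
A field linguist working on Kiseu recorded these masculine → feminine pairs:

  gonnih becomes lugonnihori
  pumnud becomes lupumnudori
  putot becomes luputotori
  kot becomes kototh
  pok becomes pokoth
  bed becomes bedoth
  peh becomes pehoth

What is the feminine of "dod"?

dodoth

putot and kot both end in -t yet inflect differently (luputotori, kototh), so the final letter is not what conditions the rule; the number of vowels is.
"dod" has 1 vowel. The stems with 1 vowel (kot → kototh, pok → pokoth, bed → bedoth) add -oth.
The other pattern: stems with 2 vowels add lu- … -ori around the stem.
So dod → dodoth.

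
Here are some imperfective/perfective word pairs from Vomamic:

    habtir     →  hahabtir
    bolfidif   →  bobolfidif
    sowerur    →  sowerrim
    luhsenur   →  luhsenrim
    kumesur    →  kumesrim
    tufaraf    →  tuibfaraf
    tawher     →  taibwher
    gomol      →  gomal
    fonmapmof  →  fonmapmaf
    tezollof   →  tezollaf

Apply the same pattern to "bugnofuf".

habtir and sowerur both end in -r yet inflect differently (hahabtir, sowerrim), so the final letter is not what conditions the rule; the last vowel is.
"bugnofuf" has last vowel 'u'. The stems whose last vowel is 'u' (sowerur → sowerrim, luhsenur → luhsenrim, kumesur → kumesrim) delete the last vowel and add -im.
The other patterns: stems whose last vowel is 'i' repeat the first consonant+vowel as a prefix; stems whose last vowel is 'a' or 'e' insert -ib- after the first vowel; stems whose last vowel is 'o' change the last vowel to 'a'.
So bugnofuf → bugnoffim.

bugnoffim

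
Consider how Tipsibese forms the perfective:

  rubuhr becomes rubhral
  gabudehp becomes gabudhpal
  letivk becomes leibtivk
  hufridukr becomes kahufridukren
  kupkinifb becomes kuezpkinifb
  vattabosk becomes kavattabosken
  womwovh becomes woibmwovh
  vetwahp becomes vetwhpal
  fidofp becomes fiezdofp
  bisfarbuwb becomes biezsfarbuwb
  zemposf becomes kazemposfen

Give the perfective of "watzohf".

gabudehp and fidofp both end in -p yet inflect differently (gabudhpal, fiezdofp), so the final letter is not what conditions the rule; the second-to-last letter is.
"watzohf" has second-to-last letter 'h'. The stems whose second-to-last letter is 'h' (rubuhr → rubhral, gabudehp → gabudhpal, vetwahp → vetwhpal) delete the last vowel and add -al.
The other patterns: stems whose second-to-last letter is 'v' insert -ib- after the first vowel; stems whose second-to-last letter is 'f' or 'w' insert -ez- after the first vowel; stems whose second-to-last letter is 'k' or 's' add ka- … -en around the stem.
So watzohf → watzhfal.

watzhfal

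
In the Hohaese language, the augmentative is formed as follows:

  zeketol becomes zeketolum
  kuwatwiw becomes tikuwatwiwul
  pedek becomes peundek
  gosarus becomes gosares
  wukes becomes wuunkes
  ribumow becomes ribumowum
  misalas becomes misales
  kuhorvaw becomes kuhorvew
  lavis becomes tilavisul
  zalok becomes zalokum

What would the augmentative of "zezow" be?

"zezow" has last vowel 'o'. The stems whose last vowel is 'o' (zalok → zalokum, zeketol → zeketolum, ribumow → ribumowum) add -um.
So zezow → zezowum.

zezowum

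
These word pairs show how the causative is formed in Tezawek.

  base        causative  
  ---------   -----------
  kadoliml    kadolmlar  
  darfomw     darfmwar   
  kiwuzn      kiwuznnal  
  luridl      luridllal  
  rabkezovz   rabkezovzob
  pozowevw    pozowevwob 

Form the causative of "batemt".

darfomw and pozowevw both end in -w yet inflect differently (darfmwar, pozowevwob), so the final letter is not what conditions the rule; the second-to-last letter is.
"batemt" has second-to-last letter 'm'. The stems whose second-to-last letter is 'm' (darfomw → darfmwar, kadoliml → kadolmlar) delete the last vowel and add -ar.
The other patterns: stems whose second-to-last letter is 'v' add -ob; stems whose second-to-last letter is 'd' or 'z' double the final consonant and add -al.
So batemt → batmtar.

batmtar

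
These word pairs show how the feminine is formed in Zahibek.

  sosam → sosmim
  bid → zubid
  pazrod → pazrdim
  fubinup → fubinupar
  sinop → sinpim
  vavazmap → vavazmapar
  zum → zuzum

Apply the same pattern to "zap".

"zap" has 1 vowel. The stems with 1 vowel (zum → zuzum, bid → zubid) add the prefix zu-.
So zap → zuzap.

zuzap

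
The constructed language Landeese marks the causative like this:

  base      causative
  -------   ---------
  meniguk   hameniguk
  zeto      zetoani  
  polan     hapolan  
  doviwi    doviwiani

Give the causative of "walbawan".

hawalbawan

zeto and polan both have 2 vowels yet inflect differently (zetoani, hapolan), so the number of vowels is not what conditions the rule; whether the stem ends in a vowel or a consonant is.
"walbawan" ends in a consonant. The stems ending in a consonant (polan → hapolan, meniguk → hameniguk) add the prefix ha-.
The other pattern: stems ending in a vowel add -ani.
So walbawan → hawalbawan.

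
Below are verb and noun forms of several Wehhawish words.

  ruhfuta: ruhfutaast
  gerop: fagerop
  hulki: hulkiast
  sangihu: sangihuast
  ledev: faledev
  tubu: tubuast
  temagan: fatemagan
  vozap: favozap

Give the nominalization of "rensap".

ruhfuta and vozap both have last vowel 'a' yet inflect differently (ruhfutaast, favozap), so the last vowel is not what conditions the rule; whether the stem ends in a vowel or a consonant is.
"rensap" ends in a consonant. The stems ending in a consonant (gerop → fagerop, vozap → favozap, temagan → fatemagan) add the prefix fa-.
The other pattern: stems ending in a vowel add -ast.
So rensap → farensap.

farensap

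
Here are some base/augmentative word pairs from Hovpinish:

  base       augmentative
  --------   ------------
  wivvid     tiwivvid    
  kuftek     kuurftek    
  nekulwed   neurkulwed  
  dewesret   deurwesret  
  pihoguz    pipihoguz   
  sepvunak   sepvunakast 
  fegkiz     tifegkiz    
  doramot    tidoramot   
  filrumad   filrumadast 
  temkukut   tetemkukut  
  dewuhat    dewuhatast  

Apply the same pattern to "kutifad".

kutifadast

"kutifad" has last vowel 'a'. The stems whose last vowel is 'a' (filrumad → filrumadast, sepvunak → sepvunakast, dewuhat → dewuhatast) add -ast.
The other patterns: stems whose last vowel is 'u' repeat the first consonant+vowel as a prefix; stems whose last vowel is 'i' or 'o' add the prefix ti-; stems whose last vowel is 'e' insert -ur- after the first vowel.
So kutifad → kutifadast.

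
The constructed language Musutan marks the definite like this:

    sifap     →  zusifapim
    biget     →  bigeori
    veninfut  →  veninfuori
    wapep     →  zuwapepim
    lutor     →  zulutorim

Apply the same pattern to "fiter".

biget and wapep both have last vowel 'e' yet inflect differently (bigeori, zuwapepim), so the last vowel is not what conditions the rule; the final letter is.
"fiter" ends in -r. The one such stem in the data (lutor → zulutorim) adds zu- … -im around the stem, so the same rule applies.
So fiter → zufiterim.

zufiterim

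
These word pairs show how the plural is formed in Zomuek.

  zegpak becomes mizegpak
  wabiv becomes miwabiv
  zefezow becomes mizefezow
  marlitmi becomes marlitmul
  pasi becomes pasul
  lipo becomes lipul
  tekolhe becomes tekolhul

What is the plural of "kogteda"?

wabiv and marlitmi both have last vowel 'i' yet inflect differently (miwabiv, marlitmul), so the last vowel is not what conditions the rule; whether the stem ends in a vowel or a consonant is.
"kogteda" ends in a vowel. The stems ending in a vowel (marlitmi → marlitmul, pasi → pasul, lipo → lipul) drop the final letter and add -ul.
So kogteda → kogtedul.

kogtedul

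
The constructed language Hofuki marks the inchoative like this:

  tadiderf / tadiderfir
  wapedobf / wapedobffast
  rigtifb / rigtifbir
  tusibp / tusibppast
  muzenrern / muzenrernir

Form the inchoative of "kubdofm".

wapedobf and tadiderf both end in -f yet inflect differently (wapedobffast, tadiderfir), so the final letter is not what conditions the rule; the second-to-last letter is.
"kubdofm" has second-to-last letter 'f'. The one such stem in the data (rigtifb → rigtifbir) adds -ir, so the same rule applies.
So kubdofm → kubdofmir.

kubdofmir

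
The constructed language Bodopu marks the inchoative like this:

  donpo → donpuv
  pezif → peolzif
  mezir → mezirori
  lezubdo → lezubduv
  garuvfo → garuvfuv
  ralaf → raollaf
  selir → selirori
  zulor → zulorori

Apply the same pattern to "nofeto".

nofetuv

garuvfo and zulor both have last vowel 'o' yet inflect differently (garuvfuv, zulorori), so the last vowel is not what conditions the rule; the final letter is.
"nofeto" ends in -o. The stems ending in -o (garuvfo → garuvfuv, lezubdo → lezubduv, donpo → donpuv) drop the final letter and add -uv.
The other patterns: stems ending in -f insert -ol- after the first vowel; stems ending in -r add -ori.
So nofeto → nofetuv.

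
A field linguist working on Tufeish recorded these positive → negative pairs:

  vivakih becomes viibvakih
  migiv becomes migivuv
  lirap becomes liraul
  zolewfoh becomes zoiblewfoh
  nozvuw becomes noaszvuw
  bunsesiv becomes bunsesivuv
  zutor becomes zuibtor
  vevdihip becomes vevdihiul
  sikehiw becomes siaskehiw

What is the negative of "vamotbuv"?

vamotbuvuv

vevdihip and sikehiw both have last vowel 'i' yet inflect differently (vevdihiul, siaskehiw), so the last vowel is not what conditions the rule; the final letter is.
"vamotbuv" ends in -v. The stems ending in -v (migiv → migivuv, bunsesiv → bunsesivuv) add -uv.
So vamotbuv → vamotbuvuv.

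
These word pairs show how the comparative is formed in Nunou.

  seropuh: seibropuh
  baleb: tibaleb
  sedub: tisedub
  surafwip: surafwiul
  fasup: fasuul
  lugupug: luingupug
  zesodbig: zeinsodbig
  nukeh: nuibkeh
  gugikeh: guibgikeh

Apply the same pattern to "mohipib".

timohipib

"mohipib" ends in -b. The stems ending in -b (sedub → tisedub, baleb → tibaleb) add the prefix ti-.
The other patterns: stems ending in -p drop the final letter and add -ul; stems ending in -h insert -ib- after the first vowel; stems ending in -g insert -in- after the first vowel.
So mohipib → timohipib.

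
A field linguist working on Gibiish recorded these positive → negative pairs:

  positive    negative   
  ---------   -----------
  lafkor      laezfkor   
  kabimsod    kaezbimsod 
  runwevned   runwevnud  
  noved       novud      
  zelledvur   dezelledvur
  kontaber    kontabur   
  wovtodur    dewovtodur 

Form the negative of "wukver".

wukvur

"wukver" has last vowel 'e'. The stems whose last vowel is 'e' (noved → novud, kontaber → kontabur, runwevned → runwevnud) change the last vowel to 'u'.
The other patterns: stems whose last vowel is 'u' add the prefix de-; stems whose last vowel is 'o' insert -ez- after the first vowel.
So wukver → wukvur.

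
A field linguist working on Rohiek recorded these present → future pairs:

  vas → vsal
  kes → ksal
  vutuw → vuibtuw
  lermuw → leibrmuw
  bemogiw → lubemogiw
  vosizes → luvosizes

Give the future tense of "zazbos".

"zazbos" has 2 vowels. The stems with 2 vowels (lermuw → leibrmuw, vutuw → vuibtuw) insert -ib- after the first vowel.
The other patterns: stems with 1 vowel delete the last vowel and add -al; stems with 3 vowels add the prefix lu-.
So zazbos → zaibzbos.

zaibzbos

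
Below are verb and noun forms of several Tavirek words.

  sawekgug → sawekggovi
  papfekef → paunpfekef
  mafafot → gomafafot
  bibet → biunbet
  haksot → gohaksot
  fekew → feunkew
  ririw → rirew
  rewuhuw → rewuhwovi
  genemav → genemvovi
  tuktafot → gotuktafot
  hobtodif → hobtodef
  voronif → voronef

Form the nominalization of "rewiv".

mafafot and bibet both end in -t yet inflect differently (gomafafot, biunbet), so the final letter is not what conditions the rule; the last vowel is.
"rewiv" has last vowel 'i'. The stems whose last vowel is 'i' (ririw → rirew, hobtodif → hobtodef, voronif → voronef) change the last vowel to 'e'.
So rewiv → rewev.

rewev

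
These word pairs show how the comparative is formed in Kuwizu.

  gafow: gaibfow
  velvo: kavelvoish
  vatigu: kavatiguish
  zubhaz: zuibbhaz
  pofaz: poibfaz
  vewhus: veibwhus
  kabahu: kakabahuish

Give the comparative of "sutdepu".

"sutdepu" ends in a vowel. The stems ending in a vowel (velvo → kavelvoish, kabahu → kakabahuish, vatigu → kavatiguish) add ka- … -ish around the stem.
The other pattern: stems ending in a consonant insert -ib- after the first vowel.
So sutdepu → kasutdepuish.

kasutdepuish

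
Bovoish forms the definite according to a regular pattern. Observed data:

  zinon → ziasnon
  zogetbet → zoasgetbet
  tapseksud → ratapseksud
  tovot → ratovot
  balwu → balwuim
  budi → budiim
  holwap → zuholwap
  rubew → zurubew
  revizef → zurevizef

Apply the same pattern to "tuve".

ratuve

zogetbet and tovot both end in -t yet inflect differently (zoasgetbet, ratovot), so the final letter is not what conditions the rule; the first letter is.
"tuve" begins with t-. The stems beginning with t- (tapseksud → ratapseksud, tovot → ratovot) add the prefix ra-.
So tuve → ratuve.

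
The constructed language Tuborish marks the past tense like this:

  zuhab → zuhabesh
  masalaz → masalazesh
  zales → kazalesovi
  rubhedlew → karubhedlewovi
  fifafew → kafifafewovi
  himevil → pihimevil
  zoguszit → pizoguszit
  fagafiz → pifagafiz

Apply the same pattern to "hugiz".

masalaz and fagafiz both end in -z yet inflect differently (masalazesh, pifagafiz), so the final letter is not what conditions the rule; the last vowel is.
"hugiz" has last vowel 'i'. The stems whose last vowel is 'i' (himevil → pihimevil, zoguszit → pizoguszit, fagafiz → pifagafiz) add the prefix pi-.
So hugiz → pihugiz.

pihugiz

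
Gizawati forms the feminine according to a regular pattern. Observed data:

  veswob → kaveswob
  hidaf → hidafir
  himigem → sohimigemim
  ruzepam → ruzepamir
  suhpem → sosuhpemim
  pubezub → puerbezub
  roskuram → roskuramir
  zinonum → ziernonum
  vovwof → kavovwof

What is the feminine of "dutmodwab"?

"dutmodwab" has last vowel 'a'. The stems whose last vowel is 'a' (ruzepam → ruzepamir, hidaf → hidafir, roskuram → roskuramir) add -ir.
So dutmodwab → dutmodwabir.

dutmodwabir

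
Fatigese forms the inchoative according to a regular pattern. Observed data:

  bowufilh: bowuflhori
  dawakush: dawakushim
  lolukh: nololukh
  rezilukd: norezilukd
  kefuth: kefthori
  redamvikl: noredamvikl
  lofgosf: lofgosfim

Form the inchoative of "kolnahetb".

"kolnahetb" has second-to-last letter 't'. The one such stem in the data (kefuth → kefthori) deletes the last vowel and adds -ori (as does bowufilh), so the same rule applies.
The other patterns: stems whose second-to-last letter is 's' add -im; stems whose second-to-last letter is 'k' add the prefix no-.
So kolnahetb → kolnahtbori.

kolnahtbori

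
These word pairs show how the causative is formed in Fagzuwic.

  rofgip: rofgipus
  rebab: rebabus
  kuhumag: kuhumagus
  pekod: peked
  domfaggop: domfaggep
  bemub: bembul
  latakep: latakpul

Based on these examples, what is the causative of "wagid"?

rofgip and domfaggop both end in -p yet inflect differently (rofgipus, domfaggep), so the final letter is not what conditions the rule; the last vowel is.
"wagid" has last vowel 'i'. The one such stem in the data (rofgip → rofgipus) adds -us, so the same rule applies.
The other patterns: stems whose last vowel is 'o' change the last vowel to 'e'; stems whose last vowel is 'e' or 'u' delete the last vowel and add -ul.
So wagid → wagidus.

wagidus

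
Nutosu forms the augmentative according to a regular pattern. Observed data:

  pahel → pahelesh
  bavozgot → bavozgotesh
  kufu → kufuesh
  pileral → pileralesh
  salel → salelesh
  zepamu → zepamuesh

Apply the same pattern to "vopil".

Every pair shown (pahel → pahelesh, bavozgot → bavozgotesh, kufu → kufuesh, …) follows the same rule: add -esh.
So vopil → vopilesh.

vopilesh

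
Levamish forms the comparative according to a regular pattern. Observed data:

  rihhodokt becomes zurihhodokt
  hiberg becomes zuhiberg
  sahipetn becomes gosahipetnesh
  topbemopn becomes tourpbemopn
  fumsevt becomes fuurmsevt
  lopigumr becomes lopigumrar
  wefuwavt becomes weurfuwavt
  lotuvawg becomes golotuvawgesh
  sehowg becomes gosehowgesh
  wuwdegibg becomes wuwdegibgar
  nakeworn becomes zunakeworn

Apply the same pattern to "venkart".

zuvenkart

"venkart" has second-to-last letter 'r'. The stems whose second-to-last letter is 'r' (hiberg → zuhiberg, nakeworn → zunakeworn) add the prefix zu-.
So venkart → zuvenkart.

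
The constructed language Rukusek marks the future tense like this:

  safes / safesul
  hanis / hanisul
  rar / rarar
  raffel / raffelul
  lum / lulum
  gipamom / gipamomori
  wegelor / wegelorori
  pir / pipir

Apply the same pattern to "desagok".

desagokori

rar and wegelor both end in -r yet inflect differently (rarar, wegelorori), so the final letter is not what conditions the rule; the number of vowels is.
"desagok" has 3 vowels. The stems with 3 vowels (wegelor → wegelorori, gipamom → gipamomori) add -ori.
The other patterns: stems with 1 vowel repeat the first consonant+vowel as a prefix; stems with 2 vowels add -ul.
So desagok → desagokori.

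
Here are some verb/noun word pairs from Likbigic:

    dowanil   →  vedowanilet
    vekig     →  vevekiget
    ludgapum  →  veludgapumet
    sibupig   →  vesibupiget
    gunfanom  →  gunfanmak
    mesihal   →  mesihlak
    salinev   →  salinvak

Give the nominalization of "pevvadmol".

pevvadmlak

ludgapum and gunfanom both end in -m yet inflect differently (veludgapumet, gunfanmak), so the final letter is not what conditions the rule; the last vowel is.
"pevvadmol" has last vowel 'o'. The one such stem in the data (gunfanom → gunfanmak) deletes the last vowel and adds -ak (as do mesihal, salinev), so the same rule applies.
So pevvadmol → pevvadmlak.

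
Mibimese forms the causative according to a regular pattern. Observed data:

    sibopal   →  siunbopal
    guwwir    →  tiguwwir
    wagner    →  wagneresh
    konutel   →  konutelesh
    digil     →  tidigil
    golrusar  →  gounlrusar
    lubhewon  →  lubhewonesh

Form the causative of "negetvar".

neungetvar

digil and sibopal both end in -l yet inflect differently (tidigil, siunbopal), so the final letter is not what conditions the rule; the last vowel is.
"negetvar" has last vowel 'a'. The stems whose last vowel is 'a' (sibopal → siunbopal, golrusar → gounlrusar) insert -un- after the first vowel.
The other patterns: stems whose last vowel is 'i' add the prefix ti-; stems whose last vowel is 'e' or 'o' add -esh.
So negetvar → neungetvar.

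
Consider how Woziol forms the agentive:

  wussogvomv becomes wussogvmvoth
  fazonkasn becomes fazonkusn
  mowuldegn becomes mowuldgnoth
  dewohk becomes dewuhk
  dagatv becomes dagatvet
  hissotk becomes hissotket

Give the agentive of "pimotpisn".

mowuldegn and fazonkasn both end in -n yet inflect differently (mowuldgnoth, fazonkusn), so the final letter is not what conditions the rule; the second-to-last letter is.
"pimotpisn" has second-to-last letter 's'. The one such stem in the data (fazonkasn → fazonkusn) changes the last vowel to 'u' (as does dewohk), so the same rule applies.
The other patterns: stems whose second-to-last letter is 'g' or 'm' delete the last vowel and add -oth; stems whose second-to-last letter is 't' add -et.
So pimotpisn → pimotpusn.

pimotpusn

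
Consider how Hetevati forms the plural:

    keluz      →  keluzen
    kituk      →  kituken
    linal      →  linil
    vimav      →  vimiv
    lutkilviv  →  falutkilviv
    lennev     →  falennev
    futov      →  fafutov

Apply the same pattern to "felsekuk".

vimav and lutkilviv both end in -v yet inflect differently (vimiv, falutkilviv), so the final letter is not what conditions the rule; the last vowel is.
"felsekuk" has last vowel 'u'. The stems whose last vowel is 'u' (keluz → keluzen, kituk → kituken) add -en.
So felsekuk → felsekuken.

felsekuken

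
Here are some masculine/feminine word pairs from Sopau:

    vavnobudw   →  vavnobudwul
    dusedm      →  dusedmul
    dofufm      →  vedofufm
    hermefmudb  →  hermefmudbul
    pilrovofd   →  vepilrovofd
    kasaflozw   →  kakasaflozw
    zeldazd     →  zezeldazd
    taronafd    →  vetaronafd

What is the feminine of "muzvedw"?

"muzvedw" has second-to-last letter 'd'. The stems whose second-to-last letter is 'd' (hermefmudb → hermefmudbul, dusedm → dusedmul, vavnobudw → vavnobudwul) add -ul.
The other patterns: stems whose second-to-last letter is 'f' add the prefix ve-; stems whose second-to-last letter is 'z' repeat the first consonant+vowel as a prefix.
So muzvedw → muzvedwul.

muzvedwul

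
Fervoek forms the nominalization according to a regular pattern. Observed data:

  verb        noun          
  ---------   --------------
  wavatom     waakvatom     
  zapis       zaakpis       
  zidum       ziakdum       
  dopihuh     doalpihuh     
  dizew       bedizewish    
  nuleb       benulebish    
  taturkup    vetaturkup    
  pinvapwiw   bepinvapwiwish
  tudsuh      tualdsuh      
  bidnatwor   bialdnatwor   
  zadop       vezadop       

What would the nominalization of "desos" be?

deaksos

zapis and pinvapwiw both have last vowel 'i' yet inflect differently (zaakpis, bepinvapwiwish), so the last vowel is not what conditions the rule; the final letter is.
"desos" ends in -s. The one such stem in the data (zapis → zaakpis) inserts -ak- after the first vowel (as do zidum, wavatom), so the same rule applies.
The other patterns: stems ending in -b or -w add be- … -ish around the stem; stems ending in -h or -r insert -al- after the first vowel; stems ending in -p add the prefix ve-.
So desos → deaksos.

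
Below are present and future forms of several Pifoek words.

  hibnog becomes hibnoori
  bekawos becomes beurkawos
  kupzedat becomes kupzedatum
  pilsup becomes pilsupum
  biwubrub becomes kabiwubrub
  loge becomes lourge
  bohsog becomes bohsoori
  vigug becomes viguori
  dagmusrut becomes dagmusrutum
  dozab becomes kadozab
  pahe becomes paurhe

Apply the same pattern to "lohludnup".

lohludnupum

pilsup and vigug both have last vowel 'u' yet inflect differently (pilsupum, viguori), so the last vowel is not what conditions the rule; the final letter is.
"lohludnup" ends in -p. The one such stem in the data (pilsup → pilsupum) adds -um, so the same rule applies.
So lohludnup → lohludnupum.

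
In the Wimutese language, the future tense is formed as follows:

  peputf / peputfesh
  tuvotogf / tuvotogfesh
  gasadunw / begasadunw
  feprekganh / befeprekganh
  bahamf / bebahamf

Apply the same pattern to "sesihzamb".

"sesihzamb" has second-to-last letter 'm'. The one such stem in the data (bahamf → bebahamf) adds the prefix be-, so the same rule applies.
So sesihzamb → besesihzamb.

besesihzamb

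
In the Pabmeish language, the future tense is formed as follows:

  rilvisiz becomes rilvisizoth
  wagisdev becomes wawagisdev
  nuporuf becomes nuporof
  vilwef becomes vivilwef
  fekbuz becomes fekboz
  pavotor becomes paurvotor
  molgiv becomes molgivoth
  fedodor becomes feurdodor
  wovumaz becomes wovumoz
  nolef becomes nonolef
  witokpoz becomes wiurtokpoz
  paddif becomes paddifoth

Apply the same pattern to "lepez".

lelepez

witokpoz and fekbuz both end in -z yet inflect differently (wiurtokpoz, fekboz), so the final letter is not what conditions the rule; the last vowel is.
"lepez" has last vowel 'e'. The stems whose last vowel is 'e' (wagisdev → wawagisdev, nolef → nonolef, vilwef → vivilwef) repeat the first consonant+vowel as a prefix.
The other patterns: stems whose last vowel is 'o' insert -ur- after the first vowel; stems whose last vowel is 'a' or 'u' change the last vowel to 'o'; stems whose last vowel is 'i' add -oth.
So lepez → lelepez.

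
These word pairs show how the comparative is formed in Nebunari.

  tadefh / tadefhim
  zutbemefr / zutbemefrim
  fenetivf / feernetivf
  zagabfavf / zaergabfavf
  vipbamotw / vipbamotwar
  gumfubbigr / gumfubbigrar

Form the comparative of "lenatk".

lenatkar

zutbemefr and gumfubbigr both end in -r yet inflect differently (zutbemefrim, gumfubbigrar), so the final letter is not what conditions the rule; the second-to-last letter is.
"lenatk" has second-to-last letter 't'. The one such stem in the data (vipbamotw → vipbamotwar) adds -ar, so the same rule applies.
So lenatk → lenatkar.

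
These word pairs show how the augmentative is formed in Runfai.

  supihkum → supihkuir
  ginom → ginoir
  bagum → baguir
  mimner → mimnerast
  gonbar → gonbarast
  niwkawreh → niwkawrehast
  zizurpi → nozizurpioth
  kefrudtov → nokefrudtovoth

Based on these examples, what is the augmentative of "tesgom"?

tesgoir

ginom and kefrudtov both have last vowel 'o' yet inflect differently (ginoir, nokefrudtovoth), so the last vowel is not what conditions the rule; the final letter is.
"tesgom" ends in -m. The stems ending in -m (supihkum → supihkuir, ginom → ginoir, bagum → baguir) drop the final letter and add -ir.
The other patterns: stems ending in -h or -r add -ast; stems ending in -i or -v add no- … -oth around the stem.
So tesgom → tesgoir.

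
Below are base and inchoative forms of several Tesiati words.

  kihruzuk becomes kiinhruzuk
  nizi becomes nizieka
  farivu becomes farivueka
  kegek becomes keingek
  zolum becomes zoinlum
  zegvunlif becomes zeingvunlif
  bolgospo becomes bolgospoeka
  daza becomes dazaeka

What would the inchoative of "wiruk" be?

wiinruk

farivu and zolum both have last vowel 'u' yet inflect differently (farivueka, zoinlum), so the last vowel is not what conditions the rule; whether the stem ends in a vowel or a consonant is.
"wiruk" ends in a consonant. The stems ending in a consonant (zolum → zoinlum, zegvunlif → zeingvunlif, kihruzuk → kiinhruzuk) insert -in- after the first vowel.
So wiruk → wiinruk.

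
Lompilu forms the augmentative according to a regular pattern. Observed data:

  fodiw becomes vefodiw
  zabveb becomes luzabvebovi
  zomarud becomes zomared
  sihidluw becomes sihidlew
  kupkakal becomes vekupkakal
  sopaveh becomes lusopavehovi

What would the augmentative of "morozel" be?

lumorozelovi

fodiw and sihidluw both end in -w yet inflect differently (vefodiw, sihidlew), so the final letter is not what conditions the rule; the last vowel is.
"morozel" has last vowel 'e'. The stems whose last vowel is 'e' (zabveb → luzabvebovi, sopaveh → lusopavehovi) add lu- … -ovi around the stem.
The other patterns: stems whose last vowel is 'a' or 'i' add the prefix ve-; stems whose last vowel is 'u' change the last vowel to 'e'.
So morozel → lumorozelovi.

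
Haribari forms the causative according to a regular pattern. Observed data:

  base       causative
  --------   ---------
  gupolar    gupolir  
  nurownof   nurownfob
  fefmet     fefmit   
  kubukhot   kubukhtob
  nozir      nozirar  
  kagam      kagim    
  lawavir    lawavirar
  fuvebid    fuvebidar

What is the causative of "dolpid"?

"dolpid" has last vowel 'i'. The stems whose last vowel is 'i' (lawavir → lawavirar, nozir → nozirar, fuvebid → fuvebidar) add -ar.
The other patterns: stems whose last vowel is 'a' or 'e' change the last vowel to 'i'; stems whose last vowel is 'o' delete the last vowel and add -ob.
So dolpid → dolpidar.

dolpidar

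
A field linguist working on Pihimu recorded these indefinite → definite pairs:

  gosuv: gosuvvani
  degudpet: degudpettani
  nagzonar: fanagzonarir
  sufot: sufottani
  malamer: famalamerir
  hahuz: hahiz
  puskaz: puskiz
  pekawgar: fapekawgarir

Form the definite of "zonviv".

pekawgar and puskaz both have last vowel 'a' yet inflect differently (fapekawgarir, puskiz), so the last vowel is not what conditions the rule; the final letter is.
"zonviv" ends in -v. The one such stem in the data (gosuv → gosuvvani) doubles the final consonant and adds -ani (as do degudpet, sufot), so the same rule applies.
The other patterns: stems ending in -r add fa- … -ir around the stem; stems ending in -z change the last vowel to 'i'.
So zonviv → zonvivvani.

zonvivvani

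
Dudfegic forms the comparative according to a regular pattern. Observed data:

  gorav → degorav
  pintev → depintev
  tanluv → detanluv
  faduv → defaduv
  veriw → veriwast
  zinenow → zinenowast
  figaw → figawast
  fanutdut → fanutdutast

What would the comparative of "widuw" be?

widuwast

gorav and figaw both have last vowel 'a' yet inflect differently (degorav, figawast), so the last vowel is not what conditions the rule; the final letter is.
"widuw" ends in -w. The stems ending in -w (veriw → veriwast, zinenow → zinenowast, figaw → figawast) add -ast.
So widuw → widuwast.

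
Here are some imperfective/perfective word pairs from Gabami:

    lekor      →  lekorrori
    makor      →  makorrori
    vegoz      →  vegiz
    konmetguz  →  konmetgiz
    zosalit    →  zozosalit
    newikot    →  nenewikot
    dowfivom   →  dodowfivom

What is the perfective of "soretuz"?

soretiz

lekor and vegoz both have last vowel 'o' yet inflect differently (lekorrori, vegiz), so the last vowel is not what conditions the rule; the final letter is.
"soretuz" ends in -z. The stems ending in -z (vegoz → vegiz, konmetguz → konmetgiz) change the last vowel to 'i'.
So soretuz → soretiz.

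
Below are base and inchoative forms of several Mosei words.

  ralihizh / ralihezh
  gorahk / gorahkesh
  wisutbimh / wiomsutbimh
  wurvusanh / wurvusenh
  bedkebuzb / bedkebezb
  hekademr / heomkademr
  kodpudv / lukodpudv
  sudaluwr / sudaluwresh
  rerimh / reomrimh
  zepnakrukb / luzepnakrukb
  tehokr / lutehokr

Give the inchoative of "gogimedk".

ralihizh and rerimh both end in -h yet inflect differently (ralihezh, reomrimh), so the final letter is not what conditions the rule; the second-to-last letter is.
"gogimedk" has second-to-last letter 'd'. The one such stem in the data (kodpudv → lukodpudv) adds the prefix lu-, so the same rule applies.
The other patterns: stems whose second-to-last letter is 'n' or 'z' change the last vowel to 'e'; stems whose second-to-last letter is 'm' insert -om- after the first vowel; stems whose second-to-last letter is 'h' or 'w' add -esh.
So gogimedk → lugogimedk.

lugogimedk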